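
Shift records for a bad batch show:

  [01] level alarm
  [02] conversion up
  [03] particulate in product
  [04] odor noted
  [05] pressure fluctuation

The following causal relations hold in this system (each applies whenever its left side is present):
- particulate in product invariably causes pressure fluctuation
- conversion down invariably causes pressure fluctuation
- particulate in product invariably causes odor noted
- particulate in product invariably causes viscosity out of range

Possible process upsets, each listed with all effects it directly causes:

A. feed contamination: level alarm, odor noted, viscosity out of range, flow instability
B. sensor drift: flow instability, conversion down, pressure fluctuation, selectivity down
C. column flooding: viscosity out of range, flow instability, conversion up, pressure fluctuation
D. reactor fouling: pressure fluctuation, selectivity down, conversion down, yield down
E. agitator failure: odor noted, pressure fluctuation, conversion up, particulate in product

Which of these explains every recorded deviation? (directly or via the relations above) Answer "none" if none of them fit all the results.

none

Per-candidate check:
(A) feed contamination — does not account for conversion up, particulate in product, pressure fluctuation
(B) sensor drift — fails on level alarm, conversion up, particulate in product, odor noted (predicts conversion down, not conversion up)
(C) column flooding — level alarm ✗; conversion up ✓; particulate in product ✗; odor noted ✗; pressure fluctuation ✓
(D) reactor fouling — level alarm ✗; conversion up ✗; particulate in product ✗; odor noted ✗; pressure fluctuation ✓
(E) agitator failure — does not account for level alarm
No candidate is consistent with all observations.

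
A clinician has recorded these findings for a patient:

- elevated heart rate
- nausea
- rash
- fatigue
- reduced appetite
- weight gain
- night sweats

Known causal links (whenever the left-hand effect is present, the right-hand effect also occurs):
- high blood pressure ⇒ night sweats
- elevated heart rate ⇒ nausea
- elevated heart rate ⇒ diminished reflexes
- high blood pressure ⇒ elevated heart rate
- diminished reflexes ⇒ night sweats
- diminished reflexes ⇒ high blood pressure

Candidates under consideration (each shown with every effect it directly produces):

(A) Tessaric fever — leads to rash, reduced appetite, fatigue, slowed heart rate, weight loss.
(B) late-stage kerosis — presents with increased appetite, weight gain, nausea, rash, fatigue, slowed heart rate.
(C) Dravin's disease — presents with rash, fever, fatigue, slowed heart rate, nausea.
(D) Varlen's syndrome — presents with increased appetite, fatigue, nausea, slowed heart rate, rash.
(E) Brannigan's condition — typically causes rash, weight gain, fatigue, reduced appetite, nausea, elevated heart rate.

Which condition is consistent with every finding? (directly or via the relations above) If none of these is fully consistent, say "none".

E

For each candidate, compare predicted effects to what was observed:
(A) Tessaric fever — fails on elevated heart rate, nausea, weight gain, night sweats (predicts slowed heart rate, not elevated heart rate; predicts weight loss, not weight gain)
(B) late-stage kerosis — fails on elevated heart rate, reduced appetite, night sweats (predicts slowed heart rate, not elevated heart rate; predicts increased appetite, not reduced appetite)
(C) Dravin's disease — fails on elevated heart rate, reduced appetite, weight gain, night sweats (predicts slowed heart rate, not elevated heart rate)
(D) Varlen's syndrome — elevated heart rate NO; nausea yes; rash yes; fatigue yes; reduced appetite NO; weight gain NO; night sweats NO
(E) Brannigan's condition — elevated heart rate yes; nausea yes; rash yes; fatigue yes; reduced appetite yes; weight gain yes; night sweats yes (via elevated heart rate → diminished reflexes → night sweats)
(E) alone accounts for all the evidence.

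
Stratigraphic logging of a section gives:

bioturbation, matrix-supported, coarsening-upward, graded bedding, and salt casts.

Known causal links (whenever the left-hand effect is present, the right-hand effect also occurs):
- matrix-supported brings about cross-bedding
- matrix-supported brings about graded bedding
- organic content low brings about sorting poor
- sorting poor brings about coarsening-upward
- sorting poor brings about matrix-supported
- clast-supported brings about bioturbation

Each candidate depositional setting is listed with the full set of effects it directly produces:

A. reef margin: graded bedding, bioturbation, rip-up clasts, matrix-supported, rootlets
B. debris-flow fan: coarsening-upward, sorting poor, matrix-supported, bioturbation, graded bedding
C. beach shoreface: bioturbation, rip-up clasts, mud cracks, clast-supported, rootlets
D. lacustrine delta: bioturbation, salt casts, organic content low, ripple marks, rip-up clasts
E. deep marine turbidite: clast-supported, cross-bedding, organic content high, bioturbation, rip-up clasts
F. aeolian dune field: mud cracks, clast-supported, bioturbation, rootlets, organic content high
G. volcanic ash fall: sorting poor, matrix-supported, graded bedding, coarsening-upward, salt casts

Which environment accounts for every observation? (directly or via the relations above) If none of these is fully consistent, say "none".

Checking each candidate against the observations:
(A) reef margin — bioturbation match; matrix-supported match; coarsening-upward miss; graded bedding match; salt casts miss
(B) debris-flow fan — does not account for salt casts
(C) beach shoreface — bioturbation match; matrix-supported miss; coarsening-upward miss; graded bedding miss; salt casts miss
(D) lacustrine delta — accounts for every observation (matrix-supported through organic content low → sorting poor → matrix-supported)
(E) deep marine turbidite — bioturbation match; matrix-supported miss; coarsening-upward miss; graded bedding miss; salt casts miss
(F) aeolian dune field — bioturbation match; matrix-supported miss; coarsening-upward miss; graded bedding miss; salt casts miss
(G) volcanic ash fall — bioturbation miss; matrix-supported match; coarsening-upward match; graded bedding match; salt casts match
(D) alone accounts for all the evidence.

D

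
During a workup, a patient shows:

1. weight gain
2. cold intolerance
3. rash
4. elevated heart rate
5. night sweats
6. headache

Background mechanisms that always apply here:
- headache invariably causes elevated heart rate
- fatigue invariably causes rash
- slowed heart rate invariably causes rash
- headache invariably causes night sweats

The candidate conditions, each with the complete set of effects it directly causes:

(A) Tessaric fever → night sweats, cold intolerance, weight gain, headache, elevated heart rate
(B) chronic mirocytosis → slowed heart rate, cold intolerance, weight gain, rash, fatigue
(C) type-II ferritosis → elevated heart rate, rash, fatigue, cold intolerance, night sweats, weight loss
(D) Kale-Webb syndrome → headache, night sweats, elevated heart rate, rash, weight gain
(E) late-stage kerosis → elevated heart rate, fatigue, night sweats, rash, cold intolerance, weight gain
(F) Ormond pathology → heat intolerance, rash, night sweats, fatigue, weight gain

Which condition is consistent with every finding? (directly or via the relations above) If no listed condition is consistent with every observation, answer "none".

Checking each candidate against the observations:
(A) Tessaric fever — weight gain ✓; cold intolerance ✓; rash ✗; elevated heart rate ✓; night sweats ✓; headache ✓
(B) chronic mirocytosis — weight gain ✓; cold intolerance ✓; rash ✓; elevated heart rate ✗; night sweats ✗; headache ✗
(C) type-II ferritosis — fails on weight gain, headache (predicts weight loss, not weight gain)
(D) Kale-Webb syndrome — does not account for cold intolerance
(E) late-stage kerosis — weight gain ✓; cold intolerance ✓; rash ✓; elevated heart rate ✓; night sweats ✓; headache ✗
(F) Ormond pathology — weight gain ✓; cold intolerance ✗; rash ✓; elevated heart rate ✗; night sweats ✓; headache ✗
None of the listed candidates fits everything.

none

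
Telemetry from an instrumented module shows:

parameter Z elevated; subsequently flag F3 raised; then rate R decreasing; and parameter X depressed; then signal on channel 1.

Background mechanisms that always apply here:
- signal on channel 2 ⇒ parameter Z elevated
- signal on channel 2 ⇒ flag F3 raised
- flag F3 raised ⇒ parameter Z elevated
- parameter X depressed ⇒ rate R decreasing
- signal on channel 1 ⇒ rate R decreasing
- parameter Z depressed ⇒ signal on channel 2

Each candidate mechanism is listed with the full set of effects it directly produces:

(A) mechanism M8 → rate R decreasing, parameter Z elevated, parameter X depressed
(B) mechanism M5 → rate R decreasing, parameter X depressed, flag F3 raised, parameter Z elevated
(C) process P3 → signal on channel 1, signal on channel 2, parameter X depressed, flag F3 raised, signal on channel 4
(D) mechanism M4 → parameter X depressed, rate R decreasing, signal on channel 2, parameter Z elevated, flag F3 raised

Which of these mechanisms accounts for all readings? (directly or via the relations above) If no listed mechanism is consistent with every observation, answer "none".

C

Per-candidate check:
(A) mechanism M8 — parameter Z elevated match; flag F3 raised miss; rate R decreasing match; parameter X depressed match; signal on channel 1 miss
(B) mechanism M5 — parameter Z elevated match; flag F3 raised match; rate R decreasing match; parameter X depressed match; signal on channel 1 miss
(C) process P3 — parameter Z elevated match (via signal on channel 2 → parameter Z elevated); flag F3 raised match; rate R decreasing match (via signal on channel 1 → rate R decreasing); parameter X depressed match; signal on channel 1 match
(D) mechanism M4 — parameter Z elevated match; flag F3 raised match; rate R decreasing match; parameter X depressed match; signal on channel 1 miss
(C) alone accounts for all the evidence.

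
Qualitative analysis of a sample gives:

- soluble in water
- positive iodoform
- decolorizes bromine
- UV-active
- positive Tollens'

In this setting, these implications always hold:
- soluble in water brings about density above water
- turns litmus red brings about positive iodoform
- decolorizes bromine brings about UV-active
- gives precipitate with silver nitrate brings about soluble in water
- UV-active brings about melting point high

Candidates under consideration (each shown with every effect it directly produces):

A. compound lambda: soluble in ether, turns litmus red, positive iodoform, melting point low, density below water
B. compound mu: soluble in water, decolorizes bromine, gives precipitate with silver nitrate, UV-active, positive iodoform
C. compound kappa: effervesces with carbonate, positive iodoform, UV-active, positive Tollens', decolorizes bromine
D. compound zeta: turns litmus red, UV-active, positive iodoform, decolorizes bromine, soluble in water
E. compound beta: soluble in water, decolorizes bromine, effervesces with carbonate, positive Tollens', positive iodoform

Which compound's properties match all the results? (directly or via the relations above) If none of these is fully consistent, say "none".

Per-candidate check:
(A) compound lambda — does not account for soluble in water, decolorizes bromine, UV-active, positive Tollens'
(B) compound mu — soluble in water ✓; positive iodoform ✓; decolorizes bromine ✓; UV-active ✓; positive Tollens' ✗
(C) compound kappa — does not account for soluble in water
(D) compound zeta — soluble in water ✓; positive iodoform ✓; decolorizes bromine ✓; UV-active ✓; positive Tollens' ✗
(E) compound beta — soluble in water ✓; positive iodoform ✓; decolorizes bromine ✓; UV-active ✓ (through decolorizes bromine → UV-active); positive Tollens' ✓
Only (E) is consistent with every observation.

E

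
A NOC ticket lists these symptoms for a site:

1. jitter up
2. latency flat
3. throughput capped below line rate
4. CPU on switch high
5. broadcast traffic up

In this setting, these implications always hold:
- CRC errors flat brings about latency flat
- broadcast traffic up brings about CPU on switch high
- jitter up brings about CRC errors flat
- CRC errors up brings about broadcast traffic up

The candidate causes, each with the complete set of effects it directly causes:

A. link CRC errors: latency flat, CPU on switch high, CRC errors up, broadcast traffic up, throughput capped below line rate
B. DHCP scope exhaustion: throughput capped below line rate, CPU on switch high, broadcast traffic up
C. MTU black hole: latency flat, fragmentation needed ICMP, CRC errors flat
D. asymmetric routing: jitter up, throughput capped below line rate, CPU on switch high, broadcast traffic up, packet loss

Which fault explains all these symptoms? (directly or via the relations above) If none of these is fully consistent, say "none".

Checking each candidate against the observations:
(A) link CRC errors — jitter up ✗; latency flat ✓; throughput capped below line rate ✓; CPU on switch high ✓; broadcast traffic up ✓
(B) DHCP scope exhaustion — jitter up ✗; latency flat ✗; throughput capped below line rate ✓; CPU on switch high ✓; broadcast traffic up ✓
(C) MTU black hole — jitter up ✗; latency flat ✓; throughput capped below line rate ✗; CPU on switch high ✗; broadcast traffic up ✗
(D) asymmetric routing — accounts for every observation (latency flat through jitter up → CRC errors flat → latency flat)
(D) alone accounts for all the evidence.

D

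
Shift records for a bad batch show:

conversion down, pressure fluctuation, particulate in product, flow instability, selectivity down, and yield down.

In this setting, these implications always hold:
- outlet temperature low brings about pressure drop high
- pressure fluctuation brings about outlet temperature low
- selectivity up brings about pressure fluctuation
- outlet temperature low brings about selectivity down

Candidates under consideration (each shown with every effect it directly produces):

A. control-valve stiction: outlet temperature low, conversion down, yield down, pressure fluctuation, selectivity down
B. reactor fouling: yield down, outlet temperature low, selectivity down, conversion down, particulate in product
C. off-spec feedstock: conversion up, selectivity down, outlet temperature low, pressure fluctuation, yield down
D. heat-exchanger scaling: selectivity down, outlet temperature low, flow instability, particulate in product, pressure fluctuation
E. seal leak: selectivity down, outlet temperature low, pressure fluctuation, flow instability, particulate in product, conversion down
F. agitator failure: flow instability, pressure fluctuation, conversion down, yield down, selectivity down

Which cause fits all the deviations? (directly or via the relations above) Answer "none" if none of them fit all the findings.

none

Checking each candidate against the observations:
(A) control-valve stiction — conversion down match; pressure fluctuation match; particulate in product miss; flow instability miss; selectivity down match; yield down match
(B) reactor fouling — does not account for pressure fluctuation, flow instability
(C) off-spec feedstock — fails on conversion down, particulate in product, flow instability (predicts conversion up, not conversion down)
(D) heat-exchanger scaling — does not account for conversion down, yield down
(E) seal leak — conversion down match; pressure fluctuation match; particulate in product match; flow instability match; selectivity down match; yield down miss
(F) agitator failure — conversion down match; pressure fluctuation match; particulate in product miss; flow instability match; selectivity down match; yield down match
Every candidate fails on at least one observation.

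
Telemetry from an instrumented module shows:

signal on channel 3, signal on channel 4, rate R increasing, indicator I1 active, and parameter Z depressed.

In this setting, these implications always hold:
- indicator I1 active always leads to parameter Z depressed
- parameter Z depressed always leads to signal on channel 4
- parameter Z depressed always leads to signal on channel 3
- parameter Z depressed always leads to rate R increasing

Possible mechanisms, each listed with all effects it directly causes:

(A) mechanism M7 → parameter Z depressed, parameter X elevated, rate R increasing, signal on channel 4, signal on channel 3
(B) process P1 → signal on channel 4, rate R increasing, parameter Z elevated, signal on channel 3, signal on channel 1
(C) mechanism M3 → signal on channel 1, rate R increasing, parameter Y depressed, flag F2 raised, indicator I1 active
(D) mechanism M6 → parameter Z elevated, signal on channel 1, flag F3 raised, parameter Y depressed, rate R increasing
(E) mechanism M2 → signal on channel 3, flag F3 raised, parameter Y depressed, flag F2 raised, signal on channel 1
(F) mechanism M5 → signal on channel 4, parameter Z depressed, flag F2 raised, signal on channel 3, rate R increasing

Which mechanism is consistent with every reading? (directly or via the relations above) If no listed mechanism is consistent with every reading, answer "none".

Testing each hypothesis:
(A) mechanism M7 — signal on channel 3 yes; signal on channel 4 yes; rate R increasing yes; indicator I1 active NO; parameter Z depressed yes
(B) process P1 — fails on indicator I1 active, parameter Z depressed (predicts parameter Z elevated, not parameter Z depressed)
(C) mechanism M3 — accounts for every observation (signal on channel 3 through indicator I1 active → parameter Z depressed → signal on channel 3)
(D) mechanism M6 — fails on signal on channel 3, signal on channel 4, indicator I1 active, parameter Z depressed (predicts parameter Z elevated, not parameter Z depressed)
(E) mechanism M2 — signal on channel 3 yes; signal on channel 4 NO; rate R increasing NO; indicator I1 active NO; parameter Z depressed NO
(F) mechanism M5 — does not account for indicator I1 active
Only (C) is consistent with every observation.

C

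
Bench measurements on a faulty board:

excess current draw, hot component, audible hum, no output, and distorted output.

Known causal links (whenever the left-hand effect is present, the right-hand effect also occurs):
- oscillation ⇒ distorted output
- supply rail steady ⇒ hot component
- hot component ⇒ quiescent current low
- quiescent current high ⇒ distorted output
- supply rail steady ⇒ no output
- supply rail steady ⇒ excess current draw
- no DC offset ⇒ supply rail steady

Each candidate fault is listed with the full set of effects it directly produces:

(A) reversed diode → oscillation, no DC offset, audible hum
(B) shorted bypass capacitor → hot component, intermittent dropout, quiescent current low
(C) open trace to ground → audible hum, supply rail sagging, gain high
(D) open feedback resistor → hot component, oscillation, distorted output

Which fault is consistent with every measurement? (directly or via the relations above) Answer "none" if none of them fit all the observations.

A

Testing each hypothesis:
(A) reversed diode — excess current draw yes (by no DC offset → supply rail steady → excess current draw); hot component yes (by no DC offset → supply rail steady → hot component); audible hum yes; no output yes (by no DC offset → supply rail steady → no output); distorted output yes (by oscillation → distorted output)
(B) shorted bypass capacitor — does not account for excess current draw, audible hum, no output, distorted output
(C) open trace to ground — does not account for excess current draw, hot component, no output, distorted output
(D) open feedback resistor — excess current draw NO; hot component yes; audible hum NO; no output NO; distorted output yes
Only (A) is consistent with every observation.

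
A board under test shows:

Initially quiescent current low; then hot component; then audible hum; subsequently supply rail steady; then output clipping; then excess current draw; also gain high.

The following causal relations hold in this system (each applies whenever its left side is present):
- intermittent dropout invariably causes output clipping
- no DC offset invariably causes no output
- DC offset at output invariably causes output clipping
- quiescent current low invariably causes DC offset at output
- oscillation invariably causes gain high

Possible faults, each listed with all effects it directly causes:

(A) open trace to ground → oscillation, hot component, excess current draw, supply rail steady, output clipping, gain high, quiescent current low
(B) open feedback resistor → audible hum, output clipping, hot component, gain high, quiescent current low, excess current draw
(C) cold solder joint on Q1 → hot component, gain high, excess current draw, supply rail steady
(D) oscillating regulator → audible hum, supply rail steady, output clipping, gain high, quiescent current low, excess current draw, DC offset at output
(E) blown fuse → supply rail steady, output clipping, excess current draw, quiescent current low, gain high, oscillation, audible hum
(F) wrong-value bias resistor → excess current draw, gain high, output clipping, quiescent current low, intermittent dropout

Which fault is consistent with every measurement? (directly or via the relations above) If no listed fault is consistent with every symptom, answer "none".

none

Per-candidate check:
(A) open trace to ground — quiescent current low yes; hot component yes; audible hum NO; supply rail steady yes; output clipping yes; excess current draw yes; gain high yes
(B) open feedback resistor — quiescent current low yes; hot component yes; audible hum yes; supply rail steady NO; output clipping yes; excess current draw yes; gain high yes
(C) cold solder joint on Q1 — quiescent current low NO; hot component yes; audible hum NO; supply rail steady yes; output clipping NO; excess current draw yes; gain high yes
(D) oscillating regulator — quiescent current low yes; hot component NO; audible hum yes; supply rail steady yes; output clipping yes; excess current draw yes; gain high yes
(E) blown fuse — quiescent current low yes; hot component NO; audible hum yes; supply rail steady yes; output clipping yes; excess current draw yes; gain high yes
(F) wrong-value bias resistor — does not account for hot component, audible hum, supply rail steady
No candidate is consistent with all observations.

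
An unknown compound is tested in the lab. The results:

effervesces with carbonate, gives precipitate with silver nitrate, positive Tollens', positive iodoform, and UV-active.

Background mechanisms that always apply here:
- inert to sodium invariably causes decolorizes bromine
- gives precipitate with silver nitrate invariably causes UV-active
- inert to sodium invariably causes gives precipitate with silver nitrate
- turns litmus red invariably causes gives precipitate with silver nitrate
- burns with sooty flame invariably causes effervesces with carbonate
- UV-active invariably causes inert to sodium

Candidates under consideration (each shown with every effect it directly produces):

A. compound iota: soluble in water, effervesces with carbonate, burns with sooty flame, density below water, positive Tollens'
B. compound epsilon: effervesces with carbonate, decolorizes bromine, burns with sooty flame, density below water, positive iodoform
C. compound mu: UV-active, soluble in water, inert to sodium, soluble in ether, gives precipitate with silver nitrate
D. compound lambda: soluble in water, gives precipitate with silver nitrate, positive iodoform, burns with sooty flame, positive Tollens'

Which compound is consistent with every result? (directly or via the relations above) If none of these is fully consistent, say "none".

Testing each hypothesis:
(A) compound iota — effervesces with carbonate ✓; gives precipitate with silver nitrate ✗; positive Tollens' ✓; positive iodoform ✗; UV-active ✗
(B) compound epsilon — does not account for gives precipitate with silver nitrate, positive Tollens', UV-active
(C) compound mu — effervesces with carbonate ✗; gives precipitate with silver nitrate ✓; positive Tollens' ✗; positive iodoform ✗; UV-active ✓
(D) compound lambda — effervesces with carbonate ✓ (through burns with sooty flame → effervesces with carbonate); gives precipitate with silver nitrate ✓; positive Tollens' ✓; positive iodoform ✓; UV-active ✓ (through gives precipitate with silver nitrate → UV-active)
(D) is the only candidate with no mismatches.

D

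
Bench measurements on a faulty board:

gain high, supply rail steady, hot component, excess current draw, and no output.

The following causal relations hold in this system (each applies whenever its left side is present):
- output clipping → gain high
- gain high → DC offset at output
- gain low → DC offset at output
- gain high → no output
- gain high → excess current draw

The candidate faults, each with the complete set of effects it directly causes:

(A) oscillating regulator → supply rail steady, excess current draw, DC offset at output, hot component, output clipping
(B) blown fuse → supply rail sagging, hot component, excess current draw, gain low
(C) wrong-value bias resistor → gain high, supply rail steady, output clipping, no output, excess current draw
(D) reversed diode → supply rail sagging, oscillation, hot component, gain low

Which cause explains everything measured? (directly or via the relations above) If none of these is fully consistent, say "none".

A

Checking each candidate against the observations:
(A) oscillating regulator — gain high yes (by output clipping → gain high); supply rail steady yes; hot component yes; excess current draw yes; no output yes (by output clipping → gain high → no output)
(B) blown fuse — fails on gain high, supply rail steady, no output (predicts gain low, not gain high; predicts supply rail sagging, not supply rail steady)
(C) wrong-value bias resistor — does not account for hot component
(D) reversed diode — gain high NO; supply rail steady NO; hot component yes; excess current draw NO; no output NO
(A) alone accounts for all the evidence.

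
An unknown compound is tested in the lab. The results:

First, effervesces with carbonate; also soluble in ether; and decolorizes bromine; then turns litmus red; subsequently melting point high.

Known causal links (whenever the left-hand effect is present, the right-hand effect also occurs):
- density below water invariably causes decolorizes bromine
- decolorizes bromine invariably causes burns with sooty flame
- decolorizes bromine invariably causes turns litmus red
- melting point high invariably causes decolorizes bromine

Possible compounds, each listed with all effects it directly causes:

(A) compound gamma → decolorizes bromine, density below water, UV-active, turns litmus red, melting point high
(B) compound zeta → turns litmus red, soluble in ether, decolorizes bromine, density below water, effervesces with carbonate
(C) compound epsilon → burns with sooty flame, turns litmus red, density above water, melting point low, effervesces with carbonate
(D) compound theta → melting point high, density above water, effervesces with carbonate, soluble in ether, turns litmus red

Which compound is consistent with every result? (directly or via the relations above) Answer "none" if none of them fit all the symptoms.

D

Testing each hypothesis:
(A) compound gamma — effervesces with carbonate -; soluble in ether -; decolorizes bromine +; turns litmus red +; melting point high +
(B) compound zeta — does not account for melting point high
(C) compound epsilon — effervesces with carbonate +; soluble in ether -; decolorizes bromine -; turns litmus red +; melting point high -
(D) compound theta — accounts for every observation (decolorizes bromine through melting point high → decolorizes bromine)
(D) alone accounts for all the evidence.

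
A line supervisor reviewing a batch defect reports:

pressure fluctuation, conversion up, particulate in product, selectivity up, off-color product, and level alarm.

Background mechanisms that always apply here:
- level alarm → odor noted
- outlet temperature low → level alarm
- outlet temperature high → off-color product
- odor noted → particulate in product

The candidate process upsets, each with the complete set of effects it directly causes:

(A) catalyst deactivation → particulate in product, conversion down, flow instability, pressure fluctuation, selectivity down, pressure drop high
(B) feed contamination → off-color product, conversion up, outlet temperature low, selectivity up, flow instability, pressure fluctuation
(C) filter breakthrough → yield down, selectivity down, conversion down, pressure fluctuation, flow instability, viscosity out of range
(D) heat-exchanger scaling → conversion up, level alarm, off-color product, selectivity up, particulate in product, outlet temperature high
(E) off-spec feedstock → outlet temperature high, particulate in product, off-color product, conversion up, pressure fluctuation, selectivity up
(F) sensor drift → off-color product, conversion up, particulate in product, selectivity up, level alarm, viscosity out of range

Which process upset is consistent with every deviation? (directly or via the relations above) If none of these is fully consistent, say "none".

Per-candidate check:
(A) catalyst deactivation — fails on conversion up, selectivity up, off-color product, level alarm (predicts conversion down, not conversion up; predicts selectivity down, not selectivity up)
(B) feed contamination — accounts for every observation (particulate in product via outlet temperature low → level alarm → odor noted → particulate in product)
(C) filter breakthrough — fails on conversion up, particulate in product, selectivity up, off-color product, level alarm (predicts conversion down, not conversion up; predicts selectivity down, not selectivity up)
(D) heat-exchanger scaling — pressure fluctuation -; conversion up +; particulate in product +; selectivity up +; off-color product +; level alarm +
(E) off-spec feedstock — pressure fluctuation +; conversion up +; particulate in product +; selectivity up +; off-color product +; level alarm -
(F) sensor drift — pressure fluctuation -; conversion up +; particulate in product +; selectivity up +; off-color product +; level alarm +
(B) is the only candidate with no mismatches.

B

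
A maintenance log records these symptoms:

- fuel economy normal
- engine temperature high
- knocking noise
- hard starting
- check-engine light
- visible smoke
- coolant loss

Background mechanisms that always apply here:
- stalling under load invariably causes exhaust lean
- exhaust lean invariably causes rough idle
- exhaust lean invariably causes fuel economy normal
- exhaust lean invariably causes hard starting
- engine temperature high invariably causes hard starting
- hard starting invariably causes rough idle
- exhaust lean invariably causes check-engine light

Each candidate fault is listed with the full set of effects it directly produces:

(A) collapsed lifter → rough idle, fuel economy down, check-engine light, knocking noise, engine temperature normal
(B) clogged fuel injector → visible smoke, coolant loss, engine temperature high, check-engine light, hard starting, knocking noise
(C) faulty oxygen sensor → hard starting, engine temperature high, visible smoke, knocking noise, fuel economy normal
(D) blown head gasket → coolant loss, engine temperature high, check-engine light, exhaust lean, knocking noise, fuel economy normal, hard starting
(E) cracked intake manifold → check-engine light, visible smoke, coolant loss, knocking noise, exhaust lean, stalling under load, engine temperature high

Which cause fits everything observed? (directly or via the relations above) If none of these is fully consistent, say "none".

Testing each hypothesis:
(A) collapsed lifter — fuel economy normal miss; engine temperature high miss; knocking noise match; hard starting miss; check-engine light match; visible smoke miss; coolant loss miss
(B) clogged fuel injector — fuel economy normal miss; engine temperature high match; knocking noise match; hard starting match; check-engine light match; visible smoke match; coolant loss match
(C) faulty oxygen sensor — does not account for check-engine light, coolant loss
(D) blown head gasket — does not account for visible smoke
(E) cracked intake manifold — fuel economy normal match (by exhaust lean → fuel economy normal); engine temperature high match; knocking noise match; hard starting match (by engine temperature high → hard starting); check-engine light match; visible smoke match; coolant loss match
(E) is the only candidate with no mismatches.

E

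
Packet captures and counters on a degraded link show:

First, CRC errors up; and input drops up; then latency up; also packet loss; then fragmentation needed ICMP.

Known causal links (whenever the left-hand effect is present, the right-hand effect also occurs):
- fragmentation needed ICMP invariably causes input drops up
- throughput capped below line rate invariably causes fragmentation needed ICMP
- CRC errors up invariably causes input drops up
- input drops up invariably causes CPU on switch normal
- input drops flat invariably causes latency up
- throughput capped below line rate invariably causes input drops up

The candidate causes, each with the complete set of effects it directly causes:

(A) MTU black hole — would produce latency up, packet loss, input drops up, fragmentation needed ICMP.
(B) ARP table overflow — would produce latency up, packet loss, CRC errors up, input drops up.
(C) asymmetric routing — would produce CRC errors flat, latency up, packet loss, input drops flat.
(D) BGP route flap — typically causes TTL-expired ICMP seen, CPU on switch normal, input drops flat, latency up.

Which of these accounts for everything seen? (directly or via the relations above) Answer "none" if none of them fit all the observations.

Per-candidate check:
(A) MTU black hole — does not account for CRC errors up
(B) ARP table overflow — does not account for fragmentation needed ICMP
(C) asymmetric routing — fails on CRC errors up, input drops up, fragmentation needed ICMP (predicts CRC errors flat, not CRC errors up; predicts input drops flat, not input drops up)
(D) BGP route flap — fails on CRC errors up, input drops up, packet loss, fragmentation needed ICMP (predicts input drops flat, not input drops up)
None of the listed candidates fits everything.

none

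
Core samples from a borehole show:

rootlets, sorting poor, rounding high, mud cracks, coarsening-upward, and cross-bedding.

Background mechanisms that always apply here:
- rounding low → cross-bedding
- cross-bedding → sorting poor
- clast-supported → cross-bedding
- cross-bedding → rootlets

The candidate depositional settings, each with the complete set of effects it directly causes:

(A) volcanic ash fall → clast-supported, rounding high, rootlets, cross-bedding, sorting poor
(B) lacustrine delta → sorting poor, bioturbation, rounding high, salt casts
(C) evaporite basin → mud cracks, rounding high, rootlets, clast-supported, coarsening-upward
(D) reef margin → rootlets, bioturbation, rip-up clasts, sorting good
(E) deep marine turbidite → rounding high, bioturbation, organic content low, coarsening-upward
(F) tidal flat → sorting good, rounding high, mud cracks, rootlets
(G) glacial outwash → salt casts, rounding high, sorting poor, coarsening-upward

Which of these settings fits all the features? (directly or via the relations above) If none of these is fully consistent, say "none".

C

Per-candidate check:
(A) volcanic ash fall — does not account for mud cracks, coarsening-upward
(B) lacustrine delta — rootlets -; sorting poor +; rounding high +; mud cracks -; coarsening-upward -; cross-bedding -
(C) evaporite basin — rootlets +; sorting poor + (through clast-supported → cross-bedding → sorting poor); rounding high +; mud cracks +; coarsening-upward +; cross-bedding + (through clast-supported → cross-bedding)
(D) reef margin — rootlets +; sorting poor -; rounding high -; mud cracks -; coarsening-upward -; cross-bedding -
(E) deep marine turbidite — rootlets -; sorting poor -; rounding high +; mud cracks -; coarsening-upward +; cross-bedding -
(F) tidal flat — fails on sorting poor, coarsening-upward, cross-bedding (predicts sorting good, not sorting poor)
(G) glacial outwash — does not account for rootlets, mud cracks, cross-bedding
(C) is the only candidate with no mismatches.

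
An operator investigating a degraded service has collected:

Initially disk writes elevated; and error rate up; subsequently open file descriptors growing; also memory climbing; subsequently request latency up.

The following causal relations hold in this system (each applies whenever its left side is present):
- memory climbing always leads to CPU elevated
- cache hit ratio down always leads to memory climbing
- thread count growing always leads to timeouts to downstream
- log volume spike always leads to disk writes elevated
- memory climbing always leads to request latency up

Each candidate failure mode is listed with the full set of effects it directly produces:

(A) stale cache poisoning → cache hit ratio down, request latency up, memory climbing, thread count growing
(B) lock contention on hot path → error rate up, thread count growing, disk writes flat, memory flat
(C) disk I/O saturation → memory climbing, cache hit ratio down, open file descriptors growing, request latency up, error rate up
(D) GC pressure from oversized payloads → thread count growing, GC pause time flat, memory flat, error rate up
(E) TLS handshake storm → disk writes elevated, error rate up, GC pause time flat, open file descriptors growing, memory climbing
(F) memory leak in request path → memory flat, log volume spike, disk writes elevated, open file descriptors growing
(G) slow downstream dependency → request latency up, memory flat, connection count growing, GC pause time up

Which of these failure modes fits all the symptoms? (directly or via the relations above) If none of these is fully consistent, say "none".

For each candidate, compare predicted effects to what was observed:
(A) stale cache poisoning — disk writes elevated -; error rate up -; open file descriptors growing -; memory climbing +; request latency up +
(B) lock contention on hot path — disk writes elevated -; error rate up +; open file descriptors growing -; memory climbing -; request latency up -
(C) disk I/O saturation — disk writes elevated -; error rate up +; open file descriptors growing +; memory climbing +; request latency up +
(D) GC pressure from oversized payloads — disk writes elevated -; error rate up +; open file descriptors growing -; memory climbing -; request latency up -
(E) TLS handshake storm — disk writes elevated +; error rate up +; open file descriptors growing +; memory climbing +; request latency up + (through memory climbing → request latency up)
(F) memory leak in request path — fails on error rate up, memory climbing, request latency up (predicts memory flat, not memory climbing)
(G) slow downstream dependency — fails on disk writes elevated, error rate up, open file descriptors growing, memory climbing (predicts memory flat, not memory climbing)
(E) is the only candidate with no mismatches.

E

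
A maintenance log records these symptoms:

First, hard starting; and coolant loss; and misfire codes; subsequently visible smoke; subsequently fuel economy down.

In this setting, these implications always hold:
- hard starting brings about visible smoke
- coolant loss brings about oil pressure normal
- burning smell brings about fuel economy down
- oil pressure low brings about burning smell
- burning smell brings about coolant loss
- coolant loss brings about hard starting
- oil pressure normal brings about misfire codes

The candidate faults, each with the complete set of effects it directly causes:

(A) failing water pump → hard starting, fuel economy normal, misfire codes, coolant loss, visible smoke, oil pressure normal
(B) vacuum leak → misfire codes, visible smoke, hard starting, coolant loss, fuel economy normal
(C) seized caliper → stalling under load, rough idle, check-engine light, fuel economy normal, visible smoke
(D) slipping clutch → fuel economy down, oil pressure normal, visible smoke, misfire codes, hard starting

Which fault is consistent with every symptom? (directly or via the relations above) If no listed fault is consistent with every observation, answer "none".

Checking each candidate against the observations:
(A) failing water pump — hard starting ✓; coolant loss ✓; misfire codes ✓; visible smoke ✓; fuel economy down ✗
(B) vacuum leak — fails on fuel economy down (predicts fuel economy normal, not fuel economy down)
(C) seized caliper — hard starting ✗; coolant loss ✗; misfire codes ✗; visible smoke ✓; fuel economy down ✗
(D) slipping clutch — hard starting ✓; coolant loss ✗; misfire codes ✓; visible smoke ✓; fuel economy down ✓
Every candidate fails on at least one observation.

none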